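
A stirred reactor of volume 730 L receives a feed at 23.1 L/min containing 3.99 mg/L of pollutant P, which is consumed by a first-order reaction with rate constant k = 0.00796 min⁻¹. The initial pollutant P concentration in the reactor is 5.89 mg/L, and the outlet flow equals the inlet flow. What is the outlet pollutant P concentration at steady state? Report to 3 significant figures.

3.19 mg/L

V dC/dt = Q(C_in − C) − k V C.
At steady state: 0 = Q C_in − (Q + kV) C_ss, so C_ss = Q C_in/(Q + kV).
C_ss = 23.1·3.99/(23.1 + 0.00796·730) = 92.169/28.911 = 3.1880 mg/L.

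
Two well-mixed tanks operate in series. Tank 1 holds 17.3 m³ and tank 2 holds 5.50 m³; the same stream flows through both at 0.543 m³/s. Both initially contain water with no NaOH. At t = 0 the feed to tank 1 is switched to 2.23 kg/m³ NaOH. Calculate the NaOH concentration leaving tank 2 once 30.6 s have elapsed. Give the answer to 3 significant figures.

Species balance on tank i: dCᵢ/dt = (Cᵢ₋₁ − Cᵢ)/τᵢ with τᵢ = Vᵢ/Q.
τ₁ = 17.3/0.543 = 31.860 s; τ₂ = 5.50/0.543 = 10.129 s.
Tank 1: C₁ = C_in(1 − e^(−t/τ₁)). Tank 2 (τ₁ ≠ τ₂): C₂ = C_in[1 − (τ₁ e^(−t/τ₁) − τ₂ e^(−t/τ₂))/(τ₁ − τ₂)].
At t = 30.6: e^(−t/τ₁) = 0.38272, e^(−t/τ₂) = 0.048750.
C₂ = 2.23·[1 − (31.860·0.38272 − 10.129·0.048750)/(21.731)] = 2.23·0.46162 = 1.0294 kg/m³.

1.03 kg/m³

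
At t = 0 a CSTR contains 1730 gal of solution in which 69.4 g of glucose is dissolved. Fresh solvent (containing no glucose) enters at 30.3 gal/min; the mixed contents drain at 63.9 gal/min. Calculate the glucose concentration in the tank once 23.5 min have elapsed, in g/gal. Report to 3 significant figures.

0.0232 g/gal

Let m(t) be the amount of glucose. Volume: V(t) = V₀ + (Q_in − Q_out) t = 1730 − 33.600 t; V(23.5) = 940.40 gal.
No glucose enters, so dm/dt = −Q_out · (m/V).
dm/m = −Q_out dt/(V₀ − 33.600 t); integrating gives ln(m/m₀) = −(Q_out/(Q_in−Q_out)) ln(V/V₀).
m = m₀ (V₀/V)^(Q_out/(Q_in−Q_out)) = 69.4 × (1730/940.40)^(-1.9018) = 21.772 g.
C = m/V = 21.772/940.40 = 0.023152 g/gal.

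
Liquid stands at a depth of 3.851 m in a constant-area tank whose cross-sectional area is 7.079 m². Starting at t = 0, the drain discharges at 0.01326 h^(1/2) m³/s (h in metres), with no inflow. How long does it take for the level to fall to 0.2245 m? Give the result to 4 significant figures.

1589 s

With no inflow, A dh/dt = −0.01326 √h.
This is separable: 2 d(√h)/dt = −0.01326/A, so √h = √h₀ − (0.01326/(2A)) t.
t = 2A(√h₀ − √h)/0.01326 = 2·7.079·(√3.851 − √0.2245)/0.01326
  = 14.1580 × (1.96240 − 0.473814) / 0.01326 = 1589.39 s.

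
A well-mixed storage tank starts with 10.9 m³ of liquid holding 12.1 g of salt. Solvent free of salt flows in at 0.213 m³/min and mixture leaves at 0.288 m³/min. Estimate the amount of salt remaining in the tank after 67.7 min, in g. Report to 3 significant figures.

1.09 g

Total volume: dV/dt = Q_in − Q_out = -0.075000 m³/min, so V(t) = 10.9 − 0.075000 t and V(67.7) = 5.8225 m³.
Solute balance: dm/dt = 0 − Q_out C = −Q_out m/V(t).
Separate: dm/m = −Q_out dt/V(t) ⇒ ln(m/m₀) = −(Q_out/(Q_in−Q_out)) ln(V/V₀).
m = m₀ (V₀/V)^(Q_out/(Q_in−Q_out)) = 12.1 × (10.9/5.8225)^(-3.8400) = 1.0892 g.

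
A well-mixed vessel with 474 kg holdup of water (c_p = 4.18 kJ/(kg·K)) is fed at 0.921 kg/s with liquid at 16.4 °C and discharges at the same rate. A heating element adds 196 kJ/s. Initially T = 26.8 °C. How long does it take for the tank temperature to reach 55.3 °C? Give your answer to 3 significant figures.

626 s

M c_p dT/dt = ṁ c_p (T_in − T) + Q̇.
τ = M/ṁ = 514.66 s; T_ss = T_in + Q̇/(ṁ c_p) = 67.312 °C.
T(t) = T_ss + (T₀ − T_ss) e^(−t/τ). Set T = 55.3:
e^(−t/τ) = (55.3 − 67.312)/(26.8 − 67.312) = 0.29650
t = −514.66 · ln(0.29650) = 625.67 s.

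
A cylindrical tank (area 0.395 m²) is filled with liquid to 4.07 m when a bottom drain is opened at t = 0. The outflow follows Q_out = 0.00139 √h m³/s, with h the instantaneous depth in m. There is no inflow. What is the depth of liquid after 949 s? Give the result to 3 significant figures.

0.121 m

A dh/dt = −Q_out = −0.00139 √h.
This is separable: 2 d(√h)/dt = −0.00139/A, so √h = √h₀ − (0.00139/(2A)) t.
√h = √4.07 − 0.00139·949/(2·0.395) = 2.0174 − 1.6698 = 0.34766.
h = 0.34766² = 0.12087 m.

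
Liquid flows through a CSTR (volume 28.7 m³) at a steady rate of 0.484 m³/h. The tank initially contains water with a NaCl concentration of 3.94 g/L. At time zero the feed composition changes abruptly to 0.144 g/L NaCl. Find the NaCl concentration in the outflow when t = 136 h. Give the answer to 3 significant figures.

Mass balance on the solute (V constant): V dC/dt = Q(C_in − C).
So dC/dt = (C_in − C)/τ with τ = V/Q = 28.7/0.484 = 59.298 h.
This is linear first-order; C(t) = C_in + (C₀ − C_in) e^(−t/τ).
C(136) = 0.144 + (3.94 − 0.144)·e^(−136/59.298) = 0.144 + (3.7960)·0.10091 = 0.52706 g/L.

0.527 g/L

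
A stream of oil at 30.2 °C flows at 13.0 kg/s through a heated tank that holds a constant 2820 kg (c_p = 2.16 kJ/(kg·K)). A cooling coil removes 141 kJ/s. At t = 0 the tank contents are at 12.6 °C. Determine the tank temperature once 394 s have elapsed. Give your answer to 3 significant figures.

M c_p dT/dt = ṁ c_p (T_in − T) − Q̇.
Rearrange: dT/dt = (T_ss − T)/τ with τ = M/ṁ = 216.92 s and T_ss = T_in − Q̇/(ṁ c_p) = 25.179 °C.
This is linear first-order; T(t) = T_ss + (T₀ − T_ss) e^(−t/τ).
T(394) = 25.179 + (-12.579)·e^(−394/216.92) = 25.179 + (-12.579)·0.16262 = 23.133 °C.

23.1 °C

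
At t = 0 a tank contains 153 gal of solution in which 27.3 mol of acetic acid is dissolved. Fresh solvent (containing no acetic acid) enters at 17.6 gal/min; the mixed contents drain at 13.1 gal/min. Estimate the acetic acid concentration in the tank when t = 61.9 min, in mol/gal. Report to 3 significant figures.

0.00309 mol/gal

Total volume: dV/dt = Q_in − Q_out = 4.5000 gal/min, so V(t) = 153 + 4.5000 t and V(61.9) = 431.55 gal.
No acetic acid enters, so dm/dt = −Q_out · (m/V).
Separate: dm/m = −Q_out dt/V(t) ⇒ ln(m/m₀) = −(Q_out/(Q_in−Q_out)) ln(V/V₀).
m = m₀ (V₀/V)^(Q_out/(Q_in−Q_out)) = 27.3 × (153/431.55)^(2.9111) = 1.3341 mol.
C = m/V = 1.3341/431.55 = 0.0030913 mol/gal.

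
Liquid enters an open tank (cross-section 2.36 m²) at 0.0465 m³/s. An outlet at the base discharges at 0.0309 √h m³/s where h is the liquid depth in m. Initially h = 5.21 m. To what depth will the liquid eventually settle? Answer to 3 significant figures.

2.26 m

A dh/dt = Q_in − 0.0309 √h. Steady state requires inflow = outflow:
Q_in = 0.0309 √h_ss ⇒ √h_ss = 0.0465/0.0309 = 1.5049.
h_ss = 1.5049² = 2.2646 m. (Since h₀ = 5.21 m > h_ss, the level will fall toward this value.)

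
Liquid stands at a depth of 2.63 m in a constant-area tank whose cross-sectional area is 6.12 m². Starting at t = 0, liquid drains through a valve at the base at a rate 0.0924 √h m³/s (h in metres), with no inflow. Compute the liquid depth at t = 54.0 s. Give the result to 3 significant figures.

A dh/dt = −Q_out = −0.0924 √h.
∫ h^(−1/2) dh = −(0.0924/A) ∫ dt, giving 2√h = 2√h₀ − (0.0924/A) t.
√h = √2.63 − 0.0924·54.0/(2·6.12) = 1.6217 − 0.40765 = 1.2141.
h = 1.2141² = 1.4740 m.

1.47 m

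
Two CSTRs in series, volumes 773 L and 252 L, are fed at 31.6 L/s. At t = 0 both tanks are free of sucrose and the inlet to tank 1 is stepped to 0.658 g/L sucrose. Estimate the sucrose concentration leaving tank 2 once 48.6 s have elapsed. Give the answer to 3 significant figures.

0.525 g/L

Species balance on tank i: dCᵢ/dt = (Cᵢ₋₁ − Cᵢ)/τᵢ with τᵢ = Vᵢ/Q.
τ₁ = 773/31.6 = 24.462 s; τ₂ = 252/31.6 = 7.9747 s.
Tank 1: C₁ = C_in(1 − e^(−t/τ₁)). Tank 2 (τ₁ ≠ τ₂): C₂ = C_in[1 − (τ₁ e^(−t/τ₁) − τ₂ e^(−t/τ₂))/(τ₁ − τ₂)].
At t = 48.6: e^(−t/τ₁) = 0.13714, e^(−t/τ₂) = 0.0022557.
C₂ = 0.658·[1 − (24.462·0.13714 − 7.9747·0.0022557)/(16.487)] = 0.658·0.79762 = 0.52483 g/L.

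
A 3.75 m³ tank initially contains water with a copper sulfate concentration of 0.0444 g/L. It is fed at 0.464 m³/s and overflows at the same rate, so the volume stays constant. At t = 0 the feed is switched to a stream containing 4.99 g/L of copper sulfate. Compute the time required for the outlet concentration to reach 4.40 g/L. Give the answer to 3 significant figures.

17.2 s

Species balance: V dC/dt = Q(C_in − C) ⇒ τ = V/Q = 8.0819 s.
C(t) = C_in + (C₀ − C_in) e^(−t/τ). Set C = 4.40 and solve for t:
e^(−t/τ) = (C − C_in)/(C₀ − C_in) = (4.40 − 4.99)/(0.0444 − 4.99) = 0.11930
t = −τ ln(…) = 8.0819 × 2.1261 = 17.183 s.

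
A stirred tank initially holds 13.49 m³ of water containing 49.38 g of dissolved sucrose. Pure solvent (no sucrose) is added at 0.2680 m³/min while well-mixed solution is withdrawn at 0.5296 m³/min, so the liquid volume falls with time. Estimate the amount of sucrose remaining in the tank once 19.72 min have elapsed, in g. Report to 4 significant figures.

Let m(t) be the amount of sucrose. Volume: V(t) = V₀ + (Q_in − Q_out) t = 13.49 − 0.261600 t; V(19.72) = 8.33125 m³.
Species balance (pure solvent in): dm/dt = −Q_out · m/V(t).
Separate: dm/m = −Q_out dt/V(t) ⇒ ln(m/m₀) = −(Q_out/(Q_in−Q_out)) ln(V/V₀).
m = m₀ (V₀/V)^(Q_out/(Q_in−Q_out)) = 49.38 × (13.49/8.33125)^(-2.02446) = 18.6134 g.

18.61 g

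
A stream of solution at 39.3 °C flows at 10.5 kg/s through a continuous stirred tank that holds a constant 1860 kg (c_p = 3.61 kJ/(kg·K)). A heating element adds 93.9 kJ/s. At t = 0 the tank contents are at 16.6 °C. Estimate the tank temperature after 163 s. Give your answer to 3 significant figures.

31.7 °C

Heat balance on the well-mixed liquid: M c_p dT/dt = ṁ c_p (T_in − T) + 93.9.
Rearrange: dT/dt = (T_ss − T)/τ with τ = M/ṁ = 177.14 s and T_ss = T_in + Q̇/(ṁ c_p) = 41.777 °C.
T approaches T_ss exponentially: T(t) = T_ss + (T₀ − T_ss) e^(−t/τ).
T(163) = 41.777 + (-25.177)·e^(−163/177.14) = 41.777 + (-25.177)·0.39845 = 31.745 °C.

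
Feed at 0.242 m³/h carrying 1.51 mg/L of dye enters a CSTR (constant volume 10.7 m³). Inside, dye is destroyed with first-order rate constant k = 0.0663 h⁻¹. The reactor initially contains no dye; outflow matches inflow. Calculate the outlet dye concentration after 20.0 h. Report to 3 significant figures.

V dC/dt = Q(C_in − C) − k V C.
dC/dt = (Q/V) C_in − (Q/V + k) C; effective rate a = Q/V + k = 0.022617 + 0.0663 = 0.088917 h⁻¹.
C_ss = Q C_in/(Q + kV) = 0.38408 mg/L; C(t) = C_ss + (C₀ − C_ss) e^(−a t).
C(20.0) = 0.38408 + (-0.38408)·e^(−0.088917·20.0) = 0.38408 + (-0.38408)·0.16892 = 0.31920 mg/L.

0.319 mg/L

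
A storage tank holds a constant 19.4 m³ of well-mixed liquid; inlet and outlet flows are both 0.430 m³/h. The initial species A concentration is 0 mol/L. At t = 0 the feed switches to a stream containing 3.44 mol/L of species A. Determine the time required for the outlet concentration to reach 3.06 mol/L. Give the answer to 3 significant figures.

99.4 h

Species balance on the tank: V dC/dt = Q(C_in − C), so τ = V/Q = 45.116 h.
C(t) = C_in + (C₀ − C_in) e^(−t/τ). Set C = 3.06 and solve for t:
e^(−t/τ) = (C − C_in)/(C₀ − C_in) = (3.06 − 3.44)/(0 − 3.44) = 0.11047
t = −τ ln(…) = 45.116 × 2.2031 = 99.394 h.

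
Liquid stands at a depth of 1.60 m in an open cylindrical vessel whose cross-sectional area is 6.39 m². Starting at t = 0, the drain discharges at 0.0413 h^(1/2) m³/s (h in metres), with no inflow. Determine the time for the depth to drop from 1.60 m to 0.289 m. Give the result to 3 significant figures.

A dh/dt = −Q_out = −0.0413 √h.
Separate and integrate: 2(√h − √h₀) = −(0.0413/A) t.
t = 2A(√h₀ − √h)/0.0413 = 2·6.39·(√1.60 − √0.289)/0.0413
  = 12.780 × (1.2649 − 0.53759) / 0.0413 = 225.07 s.

225 s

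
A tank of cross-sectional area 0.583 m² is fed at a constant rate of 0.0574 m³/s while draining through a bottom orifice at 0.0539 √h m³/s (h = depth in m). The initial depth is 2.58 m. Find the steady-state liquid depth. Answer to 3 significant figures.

A dh/dt = Q_in − 0.0539 √h. Steady state requires inflow = outflow:
Q_in = 0.0539 √h_ss ⇒ √h_ss = 0.0574/0.0539 = 1.0649.
h_ss = 1.0649² = 1.1341 m. (Since h₀ = 2.58 m > h_ss, the level will fall toward this value.)

1.13 m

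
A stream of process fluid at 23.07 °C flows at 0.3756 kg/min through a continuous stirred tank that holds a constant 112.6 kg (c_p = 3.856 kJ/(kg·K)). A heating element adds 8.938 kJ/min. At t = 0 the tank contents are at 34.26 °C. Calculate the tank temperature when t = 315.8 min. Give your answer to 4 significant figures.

M c_p dT/dt = ṁ c_p (T_in − T) + Q̇.
τ = M/ṁ = 299.787 min; T_ss = T_in + Q̇/(ṁ c_p) = 23.07 + 8.938/(0.3756·3.856) = 29.2413 °C.
T approaches T_ss exponentially: T(t) = T_ss + (T₀ − T_ss) e^(−t/τ).
T(315.8) = 29.2413 + (5.01868)·e^(−315.8/299.787) = 29.2413 + (5.01868)·0.348745 = 30.9916 °C.

30.99 °C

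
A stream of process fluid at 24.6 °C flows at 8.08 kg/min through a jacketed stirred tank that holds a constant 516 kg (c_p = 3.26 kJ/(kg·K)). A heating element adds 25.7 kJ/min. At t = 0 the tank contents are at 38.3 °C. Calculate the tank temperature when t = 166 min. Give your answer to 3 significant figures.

26.5 °C

M c_p dT/dt = ṁ c_p (T_in − T) + Q̇.
Rearrange: dT/dt = (T_ss − T)/τ with τ = M/ṁ = 63.861 min and T_ss = T_in + Q̇/(ṁ c_p) = 25.576 °C.
This is linear first-order; T(t) = T_ss + (T₀ − T_ss) e^(−t/τ).
T(166) = 25.576 + (12.724)·e^(−166/63.861) = 25.576 + (12.724)·0.074320 = 26.521 °C.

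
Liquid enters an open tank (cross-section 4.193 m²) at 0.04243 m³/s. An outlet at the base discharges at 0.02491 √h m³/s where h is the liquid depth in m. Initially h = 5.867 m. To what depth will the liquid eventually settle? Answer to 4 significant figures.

2.901 m

A dh/dt = Q_in − 0.02491 √h. Steady state requires inflow = outflow:
Q_in = 0.02491 √h_ss ⇒ √h_ss = 0.04243/0.02491 = 1.70333.
h_ss = 1.70333² = 2.90134 m. (Since h₀ = 5.867 m > h_ss, the level will fall toward this value.)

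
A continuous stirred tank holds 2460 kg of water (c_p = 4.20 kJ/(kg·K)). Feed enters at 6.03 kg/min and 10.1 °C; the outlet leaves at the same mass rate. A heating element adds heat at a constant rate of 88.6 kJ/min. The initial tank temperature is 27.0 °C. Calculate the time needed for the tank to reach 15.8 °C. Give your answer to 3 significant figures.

Energy balance: M c_p dT/dt = ṁ c_p (T_in − T) + 88.6.
τ = M/ṁ = 407.96 min; T_ss = T_in + Q̇/(ṁ c_p) = 13.598 °C.
T(t) = T_ss + (T₀ − T_ss) e^(−t/τ). Set T = 15.8:
e^(−t/τ) = (15.8 − 13.598)/(27.0 − 13.598) = 0.16428
t = −407.96 · ln(0.16428) = 736.85 min.

737 min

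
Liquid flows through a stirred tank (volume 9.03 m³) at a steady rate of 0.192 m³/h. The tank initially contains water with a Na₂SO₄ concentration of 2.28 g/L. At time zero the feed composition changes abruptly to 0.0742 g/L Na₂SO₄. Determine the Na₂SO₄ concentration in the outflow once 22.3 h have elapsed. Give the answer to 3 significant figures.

Accumulation = in − out for the solute gives V dC/dt = Q(C_in − C).
Rewrite as dC/dt + C/τ = C_in/τ, τ = V/Q = 47.031 h.
Integrating: C(t) = C_in + (C₀ − C_in) e^(−t/τ).
C(22.3) = 0.0742 + (2.28 − 0.0742)·e^(−22.3/47.031) = 0.0742 + (2.2058)·0.62241 = 1.4471 g/L.

1.45 g/L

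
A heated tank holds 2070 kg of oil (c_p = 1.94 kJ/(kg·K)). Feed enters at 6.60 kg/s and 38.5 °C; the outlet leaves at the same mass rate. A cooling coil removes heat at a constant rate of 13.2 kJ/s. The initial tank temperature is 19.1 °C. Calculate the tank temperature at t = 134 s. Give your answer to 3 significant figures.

M c_p dT/dt = ṁ c_p (T_in − T) − Q̇.
Rearrange: dT/dt = (T_ss − T)/τ with τ = M/ṁ = 313.64 s and T_ss = T_in − Q̇/(ṁ c_p) = 37.469 °C.
Solution: T(t) = T_ss + (T₀ − T_ss) e^(−t/τ).
T(134) = 37.469 + (-18.369)·e^(−134/313.64) = 37.469 + (-18.369)·0.65230 = 25.487 °C.

25.5 °C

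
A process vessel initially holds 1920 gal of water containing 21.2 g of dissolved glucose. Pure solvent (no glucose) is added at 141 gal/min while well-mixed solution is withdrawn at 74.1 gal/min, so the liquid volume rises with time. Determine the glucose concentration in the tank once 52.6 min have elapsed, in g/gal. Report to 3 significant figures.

0.00123 g/gal

Total volume: dV/dt = Q_in − Q_out = 66.900 gal/min, so V(t) = 1920 + 66.900 t and V(52.6) = 5438.9 gal.
Species balance (pure solvent in): dm/dt = −Q_out · m/V(t).
Separate: dm/m = −Q_out dt/V(t) ⇒ ln(m/m₀) = −(Q_out/(Q_in−Q_out)) ln(V/V₀).
m = m₀ (V₀/V)^(Q_out/(Q_in−Q_out)) = 21.2 × (1920/5438.9)^(1.1076) = 6.6904 g.
C = m/V = 6.6904/5438.9 = 0.0012301 g/gal.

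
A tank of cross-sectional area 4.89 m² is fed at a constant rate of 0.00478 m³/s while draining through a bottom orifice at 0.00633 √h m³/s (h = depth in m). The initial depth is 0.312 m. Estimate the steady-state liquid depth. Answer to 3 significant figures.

Volume balance on the tank: A dh/dt = Q_in − 0.00633 √h. At steady state dh/dt = 0:
Q_in = 0.00633 √h_ss ⇒ √h_ss = 0.00478/0.00633 = 0.75513.
h_ss = 0.75513² = 0.57023 m. (Since h₀ = 0.312 m < h_ss, the level will rise toward this value.)

0.570 m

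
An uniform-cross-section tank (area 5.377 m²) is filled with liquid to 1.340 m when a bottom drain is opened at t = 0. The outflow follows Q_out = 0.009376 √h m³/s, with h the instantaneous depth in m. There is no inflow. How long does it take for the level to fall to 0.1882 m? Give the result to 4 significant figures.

With no inflow, A dh/dt = −0.009376 √h.
Separate and integrate: 2(√h − √h₀) = −(0.009376/A) t.
t = 2A(√h₀ − √h)/0.009376 = 2·5.377·(√1.340 − √0.1882)/0.009376
  = 10.7540 × (1.15758 − 0.433820) / 0.009376 = 830.136 s.

830.1 s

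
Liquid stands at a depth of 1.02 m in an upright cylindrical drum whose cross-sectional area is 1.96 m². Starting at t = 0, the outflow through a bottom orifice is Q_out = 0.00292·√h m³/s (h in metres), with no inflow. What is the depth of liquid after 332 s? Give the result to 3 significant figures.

0.582 m

A dh/dt = −Q_out = −0.00292 √h.
∫ h^(−1/2) dh = −(0.00292/A) ∫ dt, giving 2√h = 2√h₀ − (0.00292/A) t.
√h = √1.02 − 0.00292·332/(2·1.96) = 1.0100 − 0.24731 = 0.76264.
h = 0.76264² = 0.58163 m.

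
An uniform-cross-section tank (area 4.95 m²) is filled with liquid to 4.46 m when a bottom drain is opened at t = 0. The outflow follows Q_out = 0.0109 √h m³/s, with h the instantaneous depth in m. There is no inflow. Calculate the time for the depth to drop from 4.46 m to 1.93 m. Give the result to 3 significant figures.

A dh/dt = −Q_out = −0.0109 √h.
∫ h^(−1/2) dh = −(0.0109/A) ∫ dt, giving 2√h = 2√h₀ − (0.0109/A) t.
t = 2A(√h₀ − √h)/0.0109 = 2·4.95·(√4.46 − √1.93)/0.0109
  = 9.9000 × (2.1119 − 1.3892) / 0.0109 = 656.33 s.

656 s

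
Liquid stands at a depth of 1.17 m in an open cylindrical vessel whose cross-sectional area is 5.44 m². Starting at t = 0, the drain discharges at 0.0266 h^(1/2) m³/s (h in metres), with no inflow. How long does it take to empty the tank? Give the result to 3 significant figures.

Volume balance on the tank: A dh/dt = −0.0266 √h.
This is separable: 2 d(√h)/dt = −0.0266/A, so √h = √h₀ − (0.0266/(2A)) t.
Set h = 0: 2√h₀ = (0.0266/A) t_empty ⇒ t_empty = 2A√h₀/0.0266.
t_empty = 2·5.44·√1.17/0.0266 = 10.880·1.0817/0.0266 = 442.43 s.

442 s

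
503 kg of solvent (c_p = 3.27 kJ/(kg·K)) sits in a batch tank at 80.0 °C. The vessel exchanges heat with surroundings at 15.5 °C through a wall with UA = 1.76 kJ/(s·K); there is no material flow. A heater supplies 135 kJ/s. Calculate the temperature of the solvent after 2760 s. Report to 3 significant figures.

91.6 °C

Lumped-capacitance energy balance: M c_p dT/dt = UA(T_amb − T) + Q̇.
dT/dt = (T_ss − T)/τ with T_ss = T_amb + Q̇/UA = 15.5 + 135/1.76 = 92.205 °C, τ = M c_p/UA = 503·3.27/1.76 = 934.55 s.
This is linear first-order; T(t) = T_ss + (T₀ − T_ss) e^(−t/τ).
T(2760) = 92.205 + (-12.205)·0.052168 = 91.568 °C.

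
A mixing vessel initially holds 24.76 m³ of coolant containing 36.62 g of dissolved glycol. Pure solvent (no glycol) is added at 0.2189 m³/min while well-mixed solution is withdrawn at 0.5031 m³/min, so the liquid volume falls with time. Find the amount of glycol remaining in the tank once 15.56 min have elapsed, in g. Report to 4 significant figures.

25.85 g

Total volume: dV/dt = Q_in − Q_out = -0.284200 m³/min, so V(t) = 24.76 − 0.284200 t and V(15.56) = 20.3378 m³.
No glycol enters, so dm/dt = −Q_out · (m/V).
dm/m = −Q_out dt/(V₀ − 0.284200 t); integrating gives ln(m/m₀) = −(Q_out/(Q_in−Q_out)) ln(V/V₀).
m = m₀ (V₀/V)^(Q_out/(Q_in−Q_out)) = 36.62 × (24.76/20.3378)^(-1.77023) = 25.8500 g.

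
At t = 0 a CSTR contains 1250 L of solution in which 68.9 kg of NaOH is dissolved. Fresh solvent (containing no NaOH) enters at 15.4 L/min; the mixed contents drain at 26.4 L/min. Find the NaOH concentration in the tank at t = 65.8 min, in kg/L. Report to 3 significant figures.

0.0164 kg/L

Total volume: dV/dt = Q_in − Q_out = -11.000 L/min, so V(t) = 1250 − 11.000 t and V(65.8) = 526.20 L.
No NaOH enters, so dm/dt = −Q_out · (m/V).
dm/m = −Q_out dt/(V₀ − 11.000 t); integrating gives ln(m/m₀) = −(Q_out/(Q_in−Q_out)) ln(V/V₀).
m = m₀ (V₀/V)^(Q_out/(Q_in−Q_out)) = 68.9 × (1250/526.20)^(-2.4000) = 8.6377 kg.
C = m/V = 8.6377/526.20 = 0.016415 kg/L.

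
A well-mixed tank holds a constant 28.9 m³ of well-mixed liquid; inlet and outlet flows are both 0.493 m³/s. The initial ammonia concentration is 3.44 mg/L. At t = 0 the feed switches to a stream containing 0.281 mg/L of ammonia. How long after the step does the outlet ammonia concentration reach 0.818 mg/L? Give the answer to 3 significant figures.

Species balance: V dC/dt = Q(C_in − C) ⇒ τ = V/Q = 58.621 s.
C(t) = C_in + (C₀ − C_in) e^(−t/τ). Set C = 0.818 and solve for t:
e^(−t/τ) = (C − C_in)/(C₀ − C_in) = (0.818 − 0.281)/(3.44 − 0.281) = 0.16999
t = −τ ln(…) = 58.621 × 1.7720 = 103.88 s.

104 s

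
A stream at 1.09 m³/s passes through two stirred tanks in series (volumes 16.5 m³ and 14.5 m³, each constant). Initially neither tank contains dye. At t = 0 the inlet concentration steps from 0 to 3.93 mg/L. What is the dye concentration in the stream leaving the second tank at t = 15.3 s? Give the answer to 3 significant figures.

Species balance on tank i: dCᵢ/dt = (Cᵢ₋₁ − Cᵢ)/τᵢ with τᵢ = Vᵢ/Q.
τ₁ = 16.5/1.09 = 15.138 s; τ₂ = 14.5/1.09 = 13.303 s.
Solving the cascade with C₁(0)=C₂(0)=0 gives C₂(t) = C_in[1 − (τ₁ e^(−t/τ₁) − τ₂ e^(−t/τ₂))/(τ₁ − τ₂)].
At t = 15.3: e^(−t/τ₁) = 0.36395, e^(−t/τ₂) = 0.31659.
C₂ = 3.93·[1 − (15.138·0.36395 − 13.303·0.31659)/(1.8349)] = 3.93·0.29268 = 1.1502 mg/L.

1.15 mg/L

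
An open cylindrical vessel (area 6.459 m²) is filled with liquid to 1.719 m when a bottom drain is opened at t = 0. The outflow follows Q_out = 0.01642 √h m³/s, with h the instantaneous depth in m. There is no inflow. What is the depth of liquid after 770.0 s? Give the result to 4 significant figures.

0.1105 m

Accumulation of liquid (constant cross-section A): A dh/dt = −0.01642 √h.
∫ h^(−1/2) dh = −(0.01642/A) ∫ dt, giving 2√h = 2√h₀ − (0.01642/A) t.
√h = √1.719 − 0.01642·770.0/(2·6.459) = 1.31111 − 0.978743 = 0.332364.
h = 0.332364² = 0.110466 m.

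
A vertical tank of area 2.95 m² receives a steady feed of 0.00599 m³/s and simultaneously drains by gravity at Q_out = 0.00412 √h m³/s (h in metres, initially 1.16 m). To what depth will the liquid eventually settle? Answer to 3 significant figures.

2.11 m

Level balance: A dh/dt = 0.00599 − 0.00412 √h. Setting dh/dt = 0:
Q_in = 0.00412 √h_ss ⇒ √h_ss = 0.00599/0.00412 = 1.4539.
h_ss = 1.4539² = 2.1138 m. (Since h₀ = 1.16 m < h_ss, the level will rise toward this value.)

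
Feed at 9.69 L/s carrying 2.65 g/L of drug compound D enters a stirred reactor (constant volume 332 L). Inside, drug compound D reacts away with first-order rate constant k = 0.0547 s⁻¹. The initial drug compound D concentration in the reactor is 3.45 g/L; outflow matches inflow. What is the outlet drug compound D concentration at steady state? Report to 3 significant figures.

0.922 g/L

Accumulation = in − out − consumed: V dC/dt = Q C_in − Q C − k V C.
Steady state (dC/dt = 0): C_ss = Q C_in/(Q + kV) = C_in/(1 + kV/Q).
C_ss = 9.69·2.65/(9.69 + 0.0547·332) = 25.678/27.850 = 0.92202 g/L.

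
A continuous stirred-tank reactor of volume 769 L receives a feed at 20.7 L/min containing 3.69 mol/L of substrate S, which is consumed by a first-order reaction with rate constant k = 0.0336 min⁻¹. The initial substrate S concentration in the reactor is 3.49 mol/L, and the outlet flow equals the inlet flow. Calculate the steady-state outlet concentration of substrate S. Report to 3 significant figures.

Accumulation = in − out − consumed: V dC/dt = Q C_in − Q C − k V C.
At steady state: 0 = Q C_in − (Q + kV) C_ss, so C_ss = Q C_in/(Q + kV).
C_ss = 20.7·3.69/(20.7 + 0.0336·769) = 76.383/46.538 = 1.6413 mol/L.

1.64 mol/L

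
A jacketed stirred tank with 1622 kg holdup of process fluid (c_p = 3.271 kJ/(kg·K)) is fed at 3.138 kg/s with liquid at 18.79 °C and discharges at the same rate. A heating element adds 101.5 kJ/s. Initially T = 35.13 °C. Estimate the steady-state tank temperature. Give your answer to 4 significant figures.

28.68 °C

Heat balance on the well-mixed liquid: M c_p dT/dt = ṁ c_p (T_in − T) + 101.5.
At steady state dT/dt = 0 ⇒ T_ss = T_in + Q̇/(ṁ c_p) = 18.79 + 101.5/(3.138·3.271) = 28.6785 °C.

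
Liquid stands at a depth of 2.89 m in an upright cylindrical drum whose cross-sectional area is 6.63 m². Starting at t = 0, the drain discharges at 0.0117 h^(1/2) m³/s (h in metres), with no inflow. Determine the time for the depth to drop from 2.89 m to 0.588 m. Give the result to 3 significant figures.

1060 s

With no inflow, A dh/dt = −0.0117 √h.
∫ h^(−1/2) dh = −(0.0117/A) ∫ dt, giving 2√h = 2√h₀ − (0.0117/A) t.
t = 2A(√h₀ − √h)/0.0117 = 2·6.63·(√2.89 − √0.588)/0.0117
  = 13.260 × (1.7000 − 0.76681) / 0.0117 = 1057.6 s.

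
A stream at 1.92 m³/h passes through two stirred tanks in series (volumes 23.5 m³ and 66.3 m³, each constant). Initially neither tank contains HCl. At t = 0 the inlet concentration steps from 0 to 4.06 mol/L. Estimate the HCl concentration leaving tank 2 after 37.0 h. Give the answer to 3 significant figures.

Each tank obeys Vᵢ dCᵢ/dt = Q(Cᵢ₋₁ − Cᵢ), so τᵢ = Vᵢ/Q.
τ₁ = 23.5/1.92 = 12.240 h; τ₂ = 66.3/1.92 = 34.531 h.
Solving the cascade with C₁(0)=C₂(0)=0 gives C₂(t) = C_in[1 − (τ₁ e^(−t/τ₁) − τ₂ e^(−t/τ₂))/(τ₁ − τ₂)].
At t = 37.0: e^(−t/τ₁) = 0.048656, e^(−t/τ₂) = 0.34250.
C₂ = 4.06·[1 − (12.240·0.048656 − 34.531·0.34250)/(-22.292)] = 4.06·0.49617 = 2.0144 mol/L.

2.01 mol/L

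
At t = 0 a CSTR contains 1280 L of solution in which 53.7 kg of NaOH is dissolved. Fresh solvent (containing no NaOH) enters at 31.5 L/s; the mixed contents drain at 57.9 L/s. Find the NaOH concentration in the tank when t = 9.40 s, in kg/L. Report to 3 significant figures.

Total volume: dV/dt = Q_in − Q_out = -26.400 L/s, so V(t) = 1280 − 26.400 t and V(9.40) = 1031.8 L.
Solute balance: dm/dt = 0 − Q_out C = −Q_out m/V(t).
Separate: dm/m = −Q_out dt/V(t) ⇒ ln(m/m₀) = −(Q_out/(Q_in−Q_out)) ln(V/V₀).
m = m₀ (V₀/V)^(Q_out/(Q_in−Q_out)) = 53.7 × (1280/1031.8)^(-2.1932) = 33.473 kg.
C = m/V = 33.473/1031.8 = 0.032440 kg/L.

0.0324 kg/L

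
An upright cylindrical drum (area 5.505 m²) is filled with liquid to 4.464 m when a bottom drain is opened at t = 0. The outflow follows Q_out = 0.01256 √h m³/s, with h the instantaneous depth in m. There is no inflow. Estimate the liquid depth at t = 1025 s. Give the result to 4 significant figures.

0.8902 m

With no inflow, A dh/dt = −0.01256 √h.
∫ h^(−1/2) dh = −(0.01256/A) ∫ dt, giving 2√h = 2√h₀ − (0.01256/A) t.
√h = √4.464 − 0.01256·1025/(2·5.505) = 2.11282 − 1.16930 = 0.943517.
h = 0.943517² = 0.890225 m.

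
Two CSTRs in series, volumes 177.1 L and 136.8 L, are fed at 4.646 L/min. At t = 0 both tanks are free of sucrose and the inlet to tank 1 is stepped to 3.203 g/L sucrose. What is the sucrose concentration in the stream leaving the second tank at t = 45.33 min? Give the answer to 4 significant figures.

1.249 g/L

Species balance on tank i: dCᵢ/dt = (Cᵢ₋₁ − Cᵢ)/τᵢ with τᵢ = Vᵢ/Q.
τ₁ = 177.1/4.646 = 38.1188 min; τ₂ = 136.8/4.646 = 29.4447 min.
Tank 1: C₁ = C_in(1 − e^(−t/τ₁)). Tank 2 (τ₁ ≠ τ₂): C₂ = C_in[1 − (τ₁ e^(−t/τ₁) − τ₂ e^(−t/τ₂))/(τ₁ − τ₂)].
At t = 45.33: e^(−t/τ₁) = 0.304472, e^(−t/τ₂) = 0.214489.
C₂ = 3.203·[1 − (38.1188·0.304472 − 29.4447·0.214489)/(8.67413)] = 3.203·0.390078 = 1.24942 g/L.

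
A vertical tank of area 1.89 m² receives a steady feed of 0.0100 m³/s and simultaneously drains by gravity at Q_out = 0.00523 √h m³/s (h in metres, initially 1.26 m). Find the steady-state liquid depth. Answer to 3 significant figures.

3.66 m

A dh/dt = Q_in − 0.00523 √h. Steady state requires inflow = outflow:
Q_in = 0.00523 √h_ss ⇒ √h_ss = 0.0100/0.00523 = 1.9120.
h_ss = 1.9120² = 3.6559 m. (Since h₀ = 1.26 m < h_ss, the level will rise toward this value.)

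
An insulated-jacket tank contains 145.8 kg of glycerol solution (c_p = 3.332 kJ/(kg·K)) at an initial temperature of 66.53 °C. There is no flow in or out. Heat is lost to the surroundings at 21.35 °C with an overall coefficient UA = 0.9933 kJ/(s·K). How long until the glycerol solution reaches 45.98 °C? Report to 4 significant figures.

296.7 s

Heat balance on the well-mixed liquid: M c_p dT/dt = −UA(T − T_amb).
τ = M c_p/UA = 489.082 s; T_ss = T_amb = 21.3500 °C.
T(t) = T_ss + (T₀ − T_ss)e^(−t/τ); set T = 45.98:
t = −τ ln[(T − T_ss)/(T₀ − T_ss)] = −489.082 · ln(0.545153) = 296.721 s.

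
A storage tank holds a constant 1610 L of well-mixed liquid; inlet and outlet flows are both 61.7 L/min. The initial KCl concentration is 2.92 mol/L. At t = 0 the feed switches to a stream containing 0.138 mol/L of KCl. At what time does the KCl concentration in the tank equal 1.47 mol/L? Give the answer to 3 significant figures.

Species balance: V dC/dt = Q(C_in − C) ⇒ τ = V/Q = 26.094 min.
C(t) = C_in + (C₀ − C_in) e^(−t/τ). Set C = 1.47 and solve for t:
e^(−t/τ) = (C − C_in)/(C₀ − C_in) = (1.47 − 0.138)/(2.92 − 0.138) = 0.47879
t = −τ ln(…) = 26.094 × 0.73649 = 19.218 min.

19.2 min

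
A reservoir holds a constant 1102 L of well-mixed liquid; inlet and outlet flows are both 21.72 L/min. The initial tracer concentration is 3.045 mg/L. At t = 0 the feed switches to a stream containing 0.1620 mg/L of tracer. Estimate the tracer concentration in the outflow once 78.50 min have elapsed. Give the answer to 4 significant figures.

Transient balance on the dissolved component: V dC/dt = Q(C_in − C).
Rewrite as dC/dt + C/τ = C_in/τ, τ = V/Q = 50.7366 min.
C approaches C_in exponentially: C(t) = C_in + (C₀ − C_in) e^(−t/τ).
C(78.50) = 0.1620 + (3.045 − 0.1620)·e^(−78.50/50.7366) = 0.1620 + (2.88300)·0.212842 = 0.775624 mg/L.

0.7756 mg/L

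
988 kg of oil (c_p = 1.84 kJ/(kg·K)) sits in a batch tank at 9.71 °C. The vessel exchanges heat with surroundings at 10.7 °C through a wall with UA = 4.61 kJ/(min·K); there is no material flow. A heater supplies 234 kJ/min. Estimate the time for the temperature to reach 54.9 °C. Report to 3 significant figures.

M c_p dT/dt = −UA(T − T_amb) + Q̇.
τ = M c_p/UA = 394.34 min; T_ss = T_amb + Q̇/UA = 10.7 + 234/4.61 = 61.459 °C.
T(t) = T_ss + (T₀ − T_ss)e^(−t/τ); set T = 54.9:
t = −τ ln[(T − T_ss)/(T₀ − T_ss)] = −394.34 · ln(0.12675) = 814.53 min.

815 min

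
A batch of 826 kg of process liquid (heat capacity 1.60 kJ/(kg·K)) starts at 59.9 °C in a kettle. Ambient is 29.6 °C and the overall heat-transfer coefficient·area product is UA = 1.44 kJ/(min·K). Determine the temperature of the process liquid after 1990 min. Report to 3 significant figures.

33.1 °C

First-law balance (no shaft work): M c_p dT/dt = −UA(T − T_amb).
dT/dt = (T_ss − T)/τ with T_ss = T_amb = 29.600 °C, τ = M c_p/UA = 826·1.60/1.44 = 917.78 min.
This is linear first-order; T(t) = T_ss + (T₀ − T_ss) e^(−t/τ).
T(1990) = 29.600 + (30.300)·0.11437 = 33.066 °C.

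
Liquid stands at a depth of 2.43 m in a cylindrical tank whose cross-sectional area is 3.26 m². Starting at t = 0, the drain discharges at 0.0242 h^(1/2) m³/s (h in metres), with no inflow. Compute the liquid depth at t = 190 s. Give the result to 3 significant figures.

With no inflow, A dh/dt = −0.0242 √h.
Separate and integrate: 2(√h − √h₀) = −(0.0242/A) t.
√h = √2.43 − 0.0242·190/(2·3.26) = 1.5588 − 0.70521 = 0.85363.
h = 0.85363² = 0.72869 m.

0.729 m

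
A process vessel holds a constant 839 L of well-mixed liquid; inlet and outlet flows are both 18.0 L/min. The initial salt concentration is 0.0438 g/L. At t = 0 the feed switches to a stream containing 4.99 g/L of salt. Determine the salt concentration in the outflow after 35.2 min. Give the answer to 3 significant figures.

2.67 g/L

Accumulation = in − out for the solute gives V dC/dt = Q(C_in − C).
So dC/dt = (C_in − C)/τ with τ = V/Q = 839/18.0 = 46.611 min.
Integrating: C(t) = C_in + (C₀ − C_in) e^(−t/τ).
C(35.2) = 4.99 + (0.0438 − 4.99)·e^(−35.2/46.611) = 4.99 + (-4.9462)·0.46992 = 2.6657 g/L.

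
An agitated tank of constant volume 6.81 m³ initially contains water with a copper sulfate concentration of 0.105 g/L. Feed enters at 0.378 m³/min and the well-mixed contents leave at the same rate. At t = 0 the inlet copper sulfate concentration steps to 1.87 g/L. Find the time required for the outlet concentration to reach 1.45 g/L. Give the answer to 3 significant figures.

25.9 min

Species balance: V dC/dt = Q(C_in − C) ⇒ τ = V/Q = 18.016 min.
C(t) = C_in + (C₀ − C_in) e^(−t/τ). Set C = 1.45 and solve for t:
e^(−t/τ) = (C − C_in)/(C₀ − C_in) = (1.45 − 1.87)/(0.105 − 1.87) = 0.23796
t = −τ ln(…) = 18.016 × 1.4357 = 25.865 min.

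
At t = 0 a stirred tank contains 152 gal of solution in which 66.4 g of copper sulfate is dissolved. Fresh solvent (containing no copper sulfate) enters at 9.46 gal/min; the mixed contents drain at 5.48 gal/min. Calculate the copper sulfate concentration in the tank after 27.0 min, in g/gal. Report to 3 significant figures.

Total volume: dV/dt = Q_in − Q_out = 3.9800 gal/min, so V(t) = 152 + 3.9800 t and V(27.0) = 259.46 gal.
No copper sulfate enters, so dm/dt = −Q_out · (m/V).
Separate: dm/m = −Q_out dt/V(t) ⇒ ln(m/m₀) = −(Q_out/(Q_in−Q_out)) ln(V/V₀).
m = m₀ (V₀/V)^(Q_out/(Q_in−Q_out)) = 66.4 × (152/259.46)^(1.3769) = 31.799 g.
C = m/V = 31.799/259.46 = 0.12256 g/gal.

0.123 g/gal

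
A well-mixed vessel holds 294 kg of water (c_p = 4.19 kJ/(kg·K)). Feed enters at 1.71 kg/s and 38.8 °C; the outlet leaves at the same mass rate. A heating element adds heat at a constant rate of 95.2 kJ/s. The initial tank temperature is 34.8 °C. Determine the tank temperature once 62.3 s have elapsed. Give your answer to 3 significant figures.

First-law balance (no shaft work): M c_p dT/dt = ṁ c_p (T_in − T) + 95.2.
Rearrange: dT/dt = (T_ss − T)/τ with τ = M/ṁ = 171.93 s and T_ss = T_in + Q̇/(ṁ c_p) = 52.087 °C.
T approaches T_ss exponentially: T(t) = T_ss + (T₀ − T_ss) e^(−t/τ).
T(62.3) = 52.087 + (-17.287)·e^(−62.3/171.93) = 52.087 + (-17.287)·0.69603 = 40.055 °C.

40.1 °C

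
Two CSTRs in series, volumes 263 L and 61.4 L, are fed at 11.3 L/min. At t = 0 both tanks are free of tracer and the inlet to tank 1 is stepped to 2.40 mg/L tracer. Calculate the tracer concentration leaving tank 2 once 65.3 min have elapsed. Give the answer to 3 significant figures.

Time constants: τᵢ = Vᵢ/Q for each well-mixed tank.
τ₁ = 263/11.3 = 23.274 min; τ₂ = 61.4/11.3 = 5.4336 min.
Solving the cascade with C₁(0)=C₂(0)=0 gives C₂(t) = C_in[1 − (τ₁ e^(−t/τ₁) − τ₂ e^(−t/τ₂))/(τ₁ − τ₂)].
At t = 65.3: e^(−t/τ₁) = 0.060467, e^(−t/τ₂) = 6.0361e-06.
C₂ = 2.40·[1 − (23.274·0.060467 − 5.4336·6.0361e-06)/(17.841)] = 2.40·0.92112 = 2.2107 mg/L.

2.21 mg/L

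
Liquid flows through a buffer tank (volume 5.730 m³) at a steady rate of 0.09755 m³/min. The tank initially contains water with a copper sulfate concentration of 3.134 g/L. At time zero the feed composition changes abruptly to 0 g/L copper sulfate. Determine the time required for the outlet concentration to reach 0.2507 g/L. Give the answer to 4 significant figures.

148.4 min

Species balance on the tank: V dC/dt = Q(C_in − C), so τ = V/Q = 58.7391 min.
C(t) = C_in + (C₀ − C_in) e^(−t/τ). Set C = 0.2507 and solve for t:
e^(−t/τ) = (C − C_in)/(C₀ − C_in) = (0.2507 − 0)/(3.134 − 0) = 0.0799936
t = −τ ln(…) = 58.7391 × 2.52581 = 148.364 min.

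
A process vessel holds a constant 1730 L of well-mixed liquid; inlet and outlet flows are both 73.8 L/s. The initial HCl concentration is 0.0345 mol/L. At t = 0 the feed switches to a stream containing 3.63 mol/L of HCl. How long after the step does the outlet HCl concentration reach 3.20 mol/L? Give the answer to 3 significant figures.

Species balance: V dC/dt = Q(C_in − C) ⇒ τ = V/Q = 23.442 s.
C(t) = C_in + (C₀ − C_in) e^(−t/τ). Set C = 3.20 and solve for t:
e^(−t/τ) = (C − C_in)/(C₀ − C_in) = (3.20 − 3.63)/(0.0345 − 3.63) = 0.11959
t = −τ ln(…) = 23.442 × 2.1237 = 49.782 s.

49.8 s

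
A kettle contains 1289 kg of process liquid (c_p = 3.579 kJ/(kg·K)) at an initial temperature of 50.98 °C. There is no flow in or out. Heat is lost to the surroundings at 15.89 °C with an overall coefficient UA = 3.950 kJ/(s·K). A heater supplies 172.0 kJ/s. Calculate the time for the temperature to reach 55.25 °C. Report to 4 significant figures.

821.4 s

M c_p dT/dt = −UA(T − T_amb) + Q̇.
τ = M c_p/UA = 1167.93 s; T_ss = T_amb + Q̇/UA = 15.89 + 172.0/3.950 = 59.4343 °C.
T(t) = T_ss + (T₀ − T_ss)e^(−t/τ); set T = 55.25:
t = −τ ln[(T − T_ss)/(T₀ − T_ss)] = −1167.93 · ln(0.494932) = 821.448 s.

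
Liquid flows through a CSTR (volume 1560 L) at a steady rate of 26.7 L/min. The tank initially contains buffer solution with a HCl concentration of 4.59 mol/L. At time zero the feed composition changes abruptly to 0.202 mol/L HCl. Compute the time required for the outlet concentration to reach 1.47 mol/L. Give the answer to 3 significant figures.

72.5 min

Mass balance on the solute (V constant): V dC/dt = Q(C_in − C), so τ = V/Q = 58.427 min.
C(t) = C_in + (C₀ − C_in) e^(−t/τ). Set C = 1.47 and solve for t:
e^(−t/τ) = (C − C_in)/(C₀ − C_in) = (1.47 − 0.202)/(4.59 − 0.202) = 0.28897
t = −τ ln(…) = 58.427 × 1.2414 = 72.533 min.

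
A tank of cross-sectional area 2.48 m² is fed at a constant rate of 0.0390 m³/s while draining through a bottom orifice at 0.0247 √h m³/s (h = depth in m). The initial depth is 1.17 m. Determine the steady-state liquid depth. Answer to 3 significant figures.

2.49 m

A dh/dt = Q_in − 0.0247 √h. Steady state requires inflow = outflow:
Q_in = 0.0247 √h_ss ⇒ √h_ss = 0.0390/0.0247 = 1.5789.
h_ss = 1.5789² = 2.4931 m. (Since h₀ = 1.17 m < h_ss, the level will rise toward this value.)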